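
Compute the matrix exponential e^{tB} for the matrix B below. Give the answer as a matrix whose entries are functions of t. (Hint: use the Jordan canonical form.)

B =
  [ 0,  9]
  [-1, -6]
e^{tB} =
  [3*t*exp(-3*t) + exp(-3*t), 9*t*exp(-3*t)]
  [-t*exp(-3*t), -3*t*exp(-3*t) + exp(-3*t)]

Strategy: write B = P · J · P⁻¹ where J is a Jordan canonical form, so e^{tB} = P · e^{tJ} · P⁻¹, and e^{tJ} can be computed block-by-block.

B has Jordan form
J =
  [-3,  1]
  [ 0, -3]
(up to reordering of blocks).

Per-block formulas:
  For a 2×2 Jordan block J_2(-3): exp(t · J_2(-3)) = e^(-3t)·(I + t·N), where N is the 2×2 nilpotent shift.

After assembling e^{tJ} and conjugating by P, we get:

e^{tB} =
  [3*t*exp(-3*t) + exp(-3*t), 9*t*exp(-3*t)]
  [-t*exp(-3*t), -3*t*exp(-3*t) + exp(-3*t)]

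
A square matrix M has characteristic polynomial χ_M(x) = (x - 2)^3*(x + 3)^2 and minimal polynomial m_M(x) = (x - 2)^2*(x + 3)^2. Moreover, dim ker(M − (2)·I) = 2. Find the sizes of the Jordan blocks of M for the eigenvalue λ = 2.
Block sizes for λ = 2: [2, 1]

Step 1 — from the characteristic polynomial, algebraic multiplicity of λ = 2 is 3. From dim ker(M − (2)·I) = 2, there are exactly 2 Jordan blocks for λ = 2.
Step 2 — from the minimal polynomial, the factor (x − 2)^2 tells us the largest block for λ = 2 has size 2.
Step 3 — with total size 3, 2 blocks, and largest block 2, the block sizes (in nonincreasing order) are [2, 1].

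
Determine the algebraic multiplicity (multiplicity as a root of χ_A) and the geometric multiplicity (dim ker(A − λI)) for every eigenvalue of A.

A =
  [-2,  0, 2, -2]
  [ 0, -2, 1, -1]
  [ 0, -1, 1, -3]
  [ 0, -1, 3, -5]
λ = -2: alg = 4, geom = 2

Step 1 — factor the characteristic polynomial to read off the algebraic multiplicities:
  χ_A(x) = (x + 2)^4

Step 2 — compute geometric multiplicities via the rank-nullity identity g(λ) = n − rank(A − λI):
  rank(A − (-2)·I) = 2, so dim ker(A − (-2)·I) = n − 2 = 2

Summary:
  λ = -2: algebraic multiplicity = 4, geometric multiplicity = 2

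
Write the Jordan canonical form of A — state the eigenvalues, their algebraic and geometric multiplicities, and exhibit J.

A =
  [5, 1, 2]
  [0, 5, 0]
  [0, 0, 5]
J_2(5) ⊕ J_1(5)

The characteristic polynomial is
  det(x·I − A) = x^3 - 15*x^2 + 75*x - 125 = (x - 5)^3

Eigenvalues and multiplicities (the geometric multiplicity of λ is n − rank(A − λI), which equals the number of Jordan blocks for λ):
  λ = 5: algebraic multiplicity = 3, geometric multiplicity = 2

Determining the block sizes for each eigenvalue:
  λ = 5: 2 blocks summing to 3 forces exactly one block of size 2 and the rest size 1 → block sizes [2, 1]

Assembling the blocks gives a Jordan form
J =
  [5, 1, 0]
  [0, 5, 0]
  [0, 0, 5]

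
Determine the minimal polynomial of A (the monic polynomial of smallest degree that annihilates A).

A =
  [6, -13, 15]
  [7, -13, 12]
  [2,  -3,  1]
x^3 + 6*x^2 + 12*x + 8

The characteristic polynomial is χ_A(x) = (x + 2)^3, so the eigenvalues are known. The minimal polynomial is
  m_A(x) = Π_λ (x − λ)^{k_λ}
where k_λ is the size of the *largest* Jordan block for λ (equivalently, the smallest k with (A − λI)^k v = 0 for every generalised eigenvector v of λ).

  λ = -2: largest Jordan block has size 3, contributing (x + 2)^3

So m_A(x) = (x + 2)^3 = x^3 + 6*x^2 + 12*x + 8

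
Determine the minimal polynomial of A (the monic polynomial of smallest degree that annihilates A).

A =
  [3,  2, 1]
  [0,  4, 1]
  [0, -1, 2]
x^3 - 9*x^2 + 27*x - 27

The characteristic polynomial is χ_A(x) = (x - 3)^3, so the eigenvalues are known. The minimal polynomial is
  m_A(x) = Π_λ (x − λ)^{k_λ}
where k_λ is the size of the *largest* Jordan block for λ (equivalently, the smallest k with (A − λI)^k v = 0 for every generalised eigenvector v of λ).

  λ = 3: largest Jordan block has size 3, contributing (x − 3)^3

So m_A(x) = (x - 3)^3 = x^3 - 9*x^2 + 27*x - 27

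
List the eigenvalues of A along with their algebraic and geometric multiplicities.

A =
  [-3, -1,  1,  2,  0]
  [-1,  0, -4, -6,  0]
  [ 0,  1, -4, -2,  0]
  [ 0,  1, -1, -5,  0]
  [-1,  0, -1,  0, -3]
λ = -3: alg = 5, geom = 3

Step 1 — factor the characteristic polynomial to read off the algebraic multiplicities:
  χ_A(x) = (x + 3)^5

Step 2 — compute geometric multiplicities via the rank-nullity identity g(λ) = n − rank(A − λI):
  rank(A − (-3)·I) = 2, so dim ker(A − (-3)·I) = n − 2 = 3

Summary:
  λ = -3: algebraic multiplicity = 5, geometric multiplicity = 3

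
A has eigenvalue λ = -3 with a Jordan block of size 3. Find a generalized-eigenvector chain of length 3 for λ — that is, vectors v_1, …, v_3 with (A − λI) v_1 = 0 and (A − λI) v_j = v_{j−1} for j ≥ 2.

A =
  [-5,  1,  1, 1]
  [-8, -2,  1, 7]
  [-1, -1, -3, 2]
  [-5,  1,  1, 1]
A Jordan chain for λ = -3 of length 3:
v_1 = (-1, -1, 0, -1)ᵀ
v_2 = (1, 1, -1, 1)ᵀ
v_3 = (0, 1, 0, 0)ᵀ

Let N = A − (-3)·I. We want v_3 with N^3 v_3 = 0 but N^2 v_3 ≠ 0; then v_{j-1} := N · v_j for j = 3, …, 2.

Pick v_3 = (0, 1, 0, 0)ᵀ.
Then v_2 = N · v_3 = (1, 1, -1, 1)ᵀ.
Then v_1 = N · v_2 = (-1, -1, 0, -1)ᵀ.

Sanity check: (A − (-3)·I) v_1 = (0, 0, 0, 0)ᵀ = 0. ✓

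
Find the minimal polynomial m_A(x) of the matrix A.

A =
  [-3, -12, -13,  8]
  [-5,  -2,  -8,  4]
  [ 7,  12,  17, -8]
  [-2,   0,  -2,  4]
x^3 - 12*x^2 + 48*x - 64

The characteristic polynomial is χ_A(x) = (x - 4)^4, so the eigenvalues are known. The minimal polynomial is
  m_A(x) = Π_λ (x − λ)^{k_λ}
where k_λ is the size of the *largest* Jordan block for λ (equivalently, the smallest k with (A − λI)^k v = 0 for every generalised eigenvector v of λ).

  λ = 4: largest Jordan block has size 3, contributing (x − 4)^3

So m_A(x) = (x - 4)^3 = x^3 - 12*x^2 + 48*x - 64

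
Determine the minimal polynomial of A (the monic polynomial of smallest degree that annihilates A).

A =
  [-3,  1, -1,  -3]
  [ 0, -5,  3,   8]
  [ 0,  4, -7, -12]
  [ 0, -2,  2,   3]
x^3 + 9*x^2 + 27*x + 27

The characteristic polynomial is χ_A(x) = (x + 3)^4, so the eigenvalues are known. The minimal polynomial is
  m_A(x) = Π_λ (x − λ)^{k_λ}
where k_λ is the size of the *largest* Jordan block for λ (equivalently, the smallest k with (A − λI)^k v = 0 for every generalised eigenvector v of λ).

  λ = -3: largest Jordan block has size 3, contributing (x + 3)^3

So m_A(x) = (x + 3)^3 = x^3 + 9*x^2 + 27*x + 27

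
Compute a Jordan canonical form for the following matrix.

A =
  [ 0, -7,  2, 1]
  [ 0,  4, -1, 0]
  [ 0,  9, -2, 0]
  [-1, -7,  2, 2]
J_3(1) ⊕ J_1(1)

The characteristic polynomial is
  det(x·I − A) = x^4 - 4*x^3 + 6*x^2 - 4*x + 1 = (x - 1)^4

Eigenvalues and multiplicities (the geometric multiplicity of λ is n − rank(A − λI), which equals the number of Jordan blocks for λ):
  λ = 1: algebraic multiplicity = 4, geometric multiplicity = 2

Determining the block sizes for each eigenvalue:
  λ = 1: with am = 4 and gm = 2, the partition is not yet determined (e.g. several partitions of 4 into 2 parts exist). Let N = A − (1)·I. Computing rank(N^1) = 2, rank(N^2) = 1, rank(N^3) = 0; the number of blocks of size ≥ j is rank(N^{j−1}) − rank(N^j), giving [2, 1, 1]. So we have 1 block(s) of size 3, 1 block(s) of size 1 → block sizes [3, 1]

Assembling the blocks gives a Jordan form
J =
  [1, 1, 0, 0]
  [0, 1, 1, 0]
  [0, 0, 1, 0]
  [0, 0, 0, 1]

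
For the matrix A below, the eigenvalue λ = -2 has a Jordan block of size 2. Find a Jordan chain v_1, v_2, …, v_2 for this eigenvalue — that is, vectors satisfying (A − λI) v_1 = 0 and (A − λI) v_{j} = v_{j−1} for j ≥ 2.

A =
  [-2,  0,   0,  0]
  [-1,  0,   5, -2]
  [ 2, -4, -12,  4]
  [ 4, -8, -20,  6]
A Jordan chain for λ = -2 of length 2:
v_1 = (0, -1, 2, 4)ᵀ
v_2 = (1, 0, 0, 0)ᵀ

Let N = A − (-2)·I. We want v_2 with N^2 v_2 = 0 but N^1 v_2 ≠ 0; then v_{j-1} := N · v_j for j = 2, …, 2.

Pick v_2 = (1, 0, 0, 0)ᵀ.
Then v_1 = N · v_2 = (0, -1, 2, 4)ᵀ.

Sanity check: (A − (-2)·I) v_1 = (0, 0, 0, 0)ᵀ = 0. ✓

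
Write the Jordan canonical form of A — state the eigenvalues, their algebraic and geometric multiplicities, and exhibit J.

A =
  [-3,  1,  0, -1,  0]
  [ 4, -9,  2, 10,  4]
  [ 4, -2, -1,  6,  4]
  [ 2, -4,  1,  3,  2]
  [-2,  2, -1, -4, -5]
J_3(-3) ⊕ J_1(-3) ⊕ J_1(-3)

The characteristic polynomial is
  det(x·I − A) = x^5 + 15*x^4 + 90*x^3 + 270*x^2 + 405*x + 243 = (x + 3)^5

Eigenvalues and multiplicities (the geometric multiplicity of λ is n − rank(A − λI), which equals the number of Jordan blocks for λ):
  λ = -3: algebraic multiplicity = 5, geometric multiplicity = 3

Determining the block sizes for each eigenvalue:
  λ = -3: with am = 5 and gm = 3, the partition is not yet determined (e.g. several partitions of 5 into 3 parts exist). Let N = A − (-3)·I. Computing rank(N^1) = 2, rank(N^2) = 1, rank(N^3) = 0; the number of blocks of size ≥ j is rank(N^{j−1}) − rank(N^j), giving [3, 1, 1]. So we have 1 block(s) of size 3, 2 block(s) of size 1 → block sizes [3, 1, 1]

Assembling the blocks gives a Jordan form
J =
  [-3,  1,  0,  0,  0]
  [ 0, -3,  1,  0,  0]
  [ 0,  0, -3,  0,  0]
  [ 0,  0,  0, -3,  0]
  [ 0,  0,  0,  0, -3]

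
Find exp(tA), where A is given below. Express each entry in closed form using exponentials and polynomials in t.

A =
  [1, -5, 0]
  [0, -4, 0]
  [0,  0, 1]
e^{tA} =
  [exp(t), -exp(t) + exp(-4*t), 0]
  [0, exp(-4*t), 0]
  [0, 0, exp(t)]

Strategy: write A = P · J · P⁻¹ where J is a Jordan canonical form, so e^{tA} = P · e^{tJ} · P⁻¹, and e^{tJ} can be computed block-by-block.

A has Jordan form
J =
  [-4, 0, 0]
  [ 0, 1, 0]
  [ 0, 0, 1]
(up to reordering of blocks).

Per-block formulas:
  For a 1×1 block at λ = 1: exp(t · [1]) = [e^(1t)].
  For a 1×1 block at λ = -4: exp(t · [-4]) = [e^(-4t)].

After assembling e^{tJ} and conjugating by P, we get:

e^{tA} =
  [exp(t), -exp(t) + exp(-4*t), 0]
  [0, exp(-4*t), 0]
  [0, 0, exp(t)]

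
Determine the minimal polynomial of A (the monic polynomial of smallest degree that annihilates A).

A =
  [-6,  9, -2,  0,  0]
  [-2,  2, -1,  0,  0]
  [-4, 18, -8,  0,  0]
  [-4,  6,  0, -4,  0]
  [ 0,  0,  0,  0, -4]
x^3 + 12*x^2 + 48*x + 64

The characteristic polynomial is χ_A(x) = (x + 4)^5, so the eigenvalues are known. The minimal polynomial is
  m_A(x) = Π_λ (x − λ)^{k_λ}
where k_λ is the size of the *largest* Jordan block for λ (equivalently, the smallest k with (A − λI)^k v = 0 for every generalised eigenvector v of λ).

  λ = -4: largest Jordan block has size 3, contributing (x + 4)^3

So m_A(x) = (x + 4)^3 = x^3 + 12*x^2 + 48*x + 64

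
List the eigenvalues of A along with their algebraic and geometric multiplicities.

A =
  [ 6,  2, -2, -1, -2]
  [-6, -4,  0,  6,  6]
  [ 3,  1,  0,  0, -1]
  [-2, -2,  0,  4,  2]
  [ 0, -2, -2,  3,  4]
λ = 2: alg = 5, geom = 3

Step 1 — factor the characteristic polynomial to read off the algebraic multiplicities:
  χ_A(x) = (x - 2)^5

Step 2 — compute geometric multiplicities via the rank-nullity identity g(λ) = n − rank(A − λI):
  rank(A − (2)·I) = 2, so dim ker(A − (2)·I) = n − 2 = 3

Summary:
  λ = 2: algebraic multiplicity = 5, geometric multiplicity = 3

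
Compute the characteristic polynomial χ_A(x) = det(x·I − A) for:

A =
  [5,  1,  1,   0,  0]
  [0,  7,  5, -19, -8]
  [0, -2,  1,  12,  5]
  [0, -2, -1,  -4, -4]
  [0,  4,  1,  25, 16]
x^5 - 25*x^4 + 250*x^3 - 1250*x^2 + 3125*x - 3125

Expanding det(x·I − A) (e.g. by cofactor expansion or by noting that A is similar to its Jordan form J, which has the same characteristic polynomial as A) gives
  χ_A(x) = x^5 - 25*x^4 + 250*x^3 - 1250*x^2 + 3125*x - 3125
which factors as (x - 5)^5. The eigenvalues (with algebraic multiplicities) are λ = 5 with multiplicity 5.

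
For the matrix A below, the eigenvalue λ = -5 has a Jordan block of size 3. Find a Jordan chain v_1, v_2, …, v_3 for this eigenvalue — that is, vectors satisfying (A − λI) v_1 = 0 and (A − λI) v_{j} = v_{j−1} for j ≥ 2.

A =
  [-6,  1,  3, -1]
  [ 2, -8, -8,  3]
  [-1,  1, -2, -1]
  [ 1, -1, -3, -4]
A Jordan chain for λ = -5 of length 3:
v_1 = (-1, 3, -1, 1)ᵀ
v_2 = (-1, 2, -1, 1)ᵀ
v_3 = (1, 0, 0, 0)ᵀ

Let N = A − (-5)·I. We want v_3 with N^3 v_3 = 0 but N^2 v_3 ≠ 0; then v_{j-1} := N · v_j for j = 3, …, 2.

Pick v_3 = (1, 0, 0, 0)ᵀ.
Then v_2 = N · v_3 = (-1, 2, -1, 1)ᵀ.
Then v_1 = N · v_2 = (-1, 3, -1, 1)ᵀ.

Sanity check: (A − (-5)·I) v_1 = (0, 0, 0, 0)ᵀ = 0. ✓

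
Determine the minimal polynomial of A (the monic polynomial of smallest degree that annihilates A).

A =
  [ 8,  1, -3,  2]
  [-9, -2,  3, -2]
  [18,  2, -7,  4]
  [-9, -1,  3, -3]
x^2 + 2*x + 1

The characteristic polynomial is χ_A(x) = (x + 1)^4, so the eigenvalues are known. The minimal polynomial is
  m_A(x) = Π_λ (x − λ)^{k_λ}
where k_λ is the size of the *largest* Jordan block for λ (equivalently, the smallest k with (A − λI)^k v = 0 for every generalised eigenvector v of λ).

  λ = -1: largest Jordan block has size 2, contributing (x + 1)^2

So m_A(x) = (x + 1)^2 = x^2 + 2*x + 1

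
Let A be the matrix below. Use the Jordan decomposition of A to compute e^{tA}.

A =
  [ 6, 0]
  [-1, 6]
e^{tA} =
  [exp(6*t), 0]
  [-t*exp(6*t), exp(6*t)]

Strategy: write A = P · J · P⁻¹ where J is a Jordan canonical form, so e^{tA} = P · e^{tJ} · P⁻¹, and e^{tJ} can be computed block-by-block.

A has Jordan form
J =
  [6, 1]
  [0, 6]
(up to reordering of blocks).

Per-block formulas:
  For a 2×2 Jordan block J_2(6): exp(t · J_2(6)) = e^(6t)·(I + t·N), where N is the 2×2 nilpotent shift.

After assembling e^{tJ} and conjugating by P, we get:

e^{tA} =
  [exp(6*t), 0]
  [-t*exp(6*t), exp(6*t)]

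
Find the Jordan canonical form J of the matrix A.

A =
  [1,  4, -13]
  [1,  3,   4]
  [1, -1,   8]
J_3(4)

The characteristic polynomial is
  det(x·I − A) = x^3 - 12*x^2 + 48*x - 64 = (x - 4)^3

Eigenvalues and multiplicities (the geometric multiplicity of λ is n − rank(A − λI), which equals the number of Jordan blocks for λ):
  λ = 4: algebraic multiplicity = 3, geometric multiplicity = 1

Determining the block sizes for each eigenvalue:
  λ = 4: one block (gm = 1), so the single block has size am = 3 → block sizes [3]

Assembling the blocks gives a Jordan form
J =
  [4, 1, 0]
  [0, 4, 1]
  [0, 0, 4]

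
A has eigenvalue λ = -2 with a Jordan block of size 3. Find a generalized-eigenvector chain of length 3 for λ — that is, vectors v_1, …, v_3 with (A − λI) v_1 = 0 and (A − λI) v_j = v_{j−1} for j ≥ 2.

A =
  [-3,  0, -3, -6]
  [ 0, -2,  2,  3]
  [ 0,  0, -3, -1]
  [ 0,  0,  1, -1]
A Jordan chain for λ = -2 of length 3:
v_1 = (0, 1, 0, 0)ᵀ
v_2 = (-3, 2, -1, 1)ᵀ
v_3 = (0, 0, 1, 0)ᵀ

Let N = A − (-2)·I. We want v_3 with N^3 v_3 = 0 but N^2 v_3 ≠ 0; then v_{j-1} := N · v_j for j = 3, …, 2.

Pick v_3 = (0, 0, 1, 0)ᵀ.
Then v_2 = N · v_3 = (-3, 2, -1, 1)ᵀ.
Then v_1 = N · v_2 = (0, 1, 0, 0)ᵀ.

Sanity check: (A − (-2)·I) v_1 = (0, 0, 0, 0)ᵀ = 0. ✓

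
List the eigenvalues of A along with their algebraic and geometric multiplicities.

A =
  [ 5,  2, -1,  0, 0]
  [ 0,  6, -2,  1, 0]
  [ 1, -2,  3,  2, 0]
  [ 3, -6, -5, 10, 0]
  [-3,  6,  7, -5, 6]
λ = 6: alg = 5, geom = 3

Step 1 — factor the characteristic polynomial to read off the algebraic multiplicities:
  χ_A(x) = (x - 6)^5

Step 2 — compute geometric multiplicities via the rank-nullity identity g(λ) = n − rank(A − λI):
  rank(A − (6)·I) = 2, so dim ker(A − (6)·I) = n − 2 = 3

Summary:
  λ = 6: algebraic multiplicity = 5, geometric multiplicity = 3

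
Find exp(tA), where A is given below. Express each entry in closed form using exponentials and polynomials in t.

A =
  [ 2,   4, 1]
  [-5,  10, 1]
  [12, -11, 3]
e^{tA} =
  [t^2*exp(5*t)/2 - 3*t*exp(5*t) + exp(5*t), -3*t^2*exp(5*t)/2 + 4*t*exp(5*t), -t^2*exp(5*t)/2 + t*exp(5*t)]
  [t^2*exp(5*t) - 5*t*exp(5*t), -3*t^2*exp(5*t) + 5*t*exp(5*t) + exp(5*t), -t^2*exp(5*t) + t*exp(5*t)]
  [-5*t^2*exp(5*t)/2 + 12*t*exp(5*t), 15*t^2*exp(5*t)/2 - 11*t*exp(5*t), 5*t^2*exp(5*t)/2 - 2*t*exp(5*t) + exp(5*t)]

Strategy: write A = P · J · P⁻¹ where J is a Jordan canonical form, so e^{tA} = P · e^{tJ} · P⁻¹, and e^{tJ} can be computed block-by-block.

A has Jordan form
J =
  [5, 1, 0]
  [0, 5, 1]
  [0, 0, 5]
(up to reordering of blocks).

Per-block formulas:
  For a 3×3 Jordan block J_3(5): exp(t · J_3(5)) = e^(5t)·(I + t·N + (t^2/2)·N^2), where N is the 3×3 nilpotent shift.

After assembling e^{tJ} and conjugating by P, we get:

e^{tA} =
  [t^2*exp(5*t)/2 - 3*t*exp(5*t) + exp(5*t), -3*t^2*exp(5*t)/2 + 4*t*exp(5*t), -t^2*exp(5*t)/2 + t*exp(5*t)]
  [t^2*exp(5*t) - 5*t*exp(5*t), -3*t^2*exp(5*t) + 5*t*exp(5*t) + exp(5*t), -t^2*exp(5*t) + t*exp(5*t)]
  [-5*t^2*exp(5*t)/2 + 12*t*exp(5*t), 15*t^2*exp(5*t)/2 - 11*t*exp(5*t), 5*t^2*exp(5*t)/2 - 2*t*exp(5*t) + exp(5*t)]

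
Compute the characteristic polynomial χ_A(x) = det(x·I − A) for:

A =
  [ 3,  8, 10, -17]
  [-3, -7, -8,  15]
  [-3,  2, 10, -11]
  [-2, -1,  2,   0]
x^4 - 6*x^3 + 12*x^2 - 8*x

Expanding det(x·I − A) (e.g. by cofactor expansion or by noting that A is similar to its Jordan form J, which has the same characteristic polynomial as A) gives
  χ_A(x) = x^4 - 6*x^3 + 12*x^2 - 8*x
which factors as x*(x - 2)^3. The eigenvalues (with algebraic multiplicities) are λ = 0 with multiplicity 1, λ = 2 with multiplicity 3.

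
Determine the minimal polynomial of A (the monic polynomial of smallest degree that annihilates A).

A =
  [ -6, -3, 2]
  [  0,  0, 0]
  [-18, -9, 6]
x^2

The characteristic polynomial is χ_A(x) = x^3, so the eigenvalues are known. The minimal polynomial is
  m_A(x) = Π_λ (x − λ)^{k_λ}
where k_λ is the size of the *largest* Jordan block for λ (equivalently, the smallest k with (A − λI)^k v = 0 for every generalised eigenvector v of λ).

  λ = 0: largest Jordan block has size 2, contributing (x − 0)^2

So m_A(x) = x^2 = x^2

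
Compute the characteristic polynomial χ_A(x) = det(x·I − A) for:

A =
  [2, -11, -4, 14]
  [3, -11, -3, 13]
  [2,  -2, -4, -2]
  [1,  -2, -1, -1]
x^4 + 14*x^3 + 72*x^2 + 160*x + 128

Expanding det(x·I − A) (e.g. by cofactor expansion or by noting that A is similar to its Jordan form J, which has the same characteristic polynomial as A) gives
  χ_A(x) = x^4 + 14*x^3 + 72*x^2 + 160*x + 128
which factors as (x + 2)*(x + 4)^3. The eigenvalues (with algebraic multiplicities) are λ = -4 with multiplicity 3, λ = -2 with multiplicity 1.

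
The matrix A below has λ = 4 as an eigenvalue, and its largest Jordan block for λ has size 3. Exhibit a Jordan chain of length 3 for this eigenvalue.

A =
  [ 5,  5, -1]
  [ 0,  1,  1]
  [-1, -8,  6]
A Jordan chain for λ = 4 of length 3:
v_1 = (2, -1, -3)ᵀ
v_2 = (1, 0, -1)ᵀ
v_3 = (1, 0, 0)ᵀ

Let N = A − (4)·I. We want v_3 with N^3 v_3 = 0 but N^2 v_3 ≠ 0; then v_{j-1} := N · v_j for j = 3, …, 2.

Pick v_3 = (1, 0, 0)ᵀ.
Then v_2 = N · v_3 = (1, 0, -1)ᵀ.
Then v_1 = N · v_2 = (2, -1, -3)ᵀ.

Sanity check: (A − (4)·I) v_1 = (0, 0, 0)ᵀ = 0. ✓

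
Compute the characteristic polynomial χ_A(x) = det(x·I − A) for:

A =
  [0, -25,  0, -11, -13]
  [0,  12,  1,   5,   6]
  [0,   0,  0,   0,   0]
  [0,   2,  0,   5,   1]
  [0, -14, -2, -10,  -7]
x^5 - 10*x^4 + 25*x^3

Expanding det(x·I − A) (e.g. by cofactor expansion or by noting that A is similar to its Jordan form J, which has the same characteristic polynomial as A) gives
  χ_A(x) = x^5 - 10*x^4 + 25*x^3
which factors as x^3*(x - 5)^2. The eigenvalues (with algebraic multiplicities) are λ = 0 with multiplicity 3, λ = 5 with multiplicity 2.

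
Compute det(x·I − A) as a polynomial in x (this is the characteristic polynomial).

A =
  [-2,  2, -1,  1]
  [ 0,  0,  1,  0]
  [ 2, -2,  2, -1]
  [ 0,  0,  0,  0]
x^4

Expanding det(x·I − A) (e.g. by cofactor expansion or by noting that A is similar to its Jordan form J, which has the same characteristic polynomial as A) gives
  χ_A(x) = x^4
which factors as x^4. The eigenvalues (with algebraic multiplicities) are λ = 0 with multiplicity 4.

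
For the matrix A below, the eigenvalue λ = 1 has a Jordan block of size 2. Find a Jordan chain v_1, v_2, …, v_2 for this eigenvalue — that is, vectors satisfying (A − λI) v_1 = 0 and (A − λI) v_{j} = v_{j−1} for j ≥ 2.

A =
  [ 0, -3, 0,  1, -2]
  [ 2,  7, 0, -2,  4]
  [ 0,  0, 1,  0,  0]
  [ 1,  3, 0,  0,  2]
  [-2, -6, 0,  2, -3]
A Jordan chain for λ = 1 of length 2:
v_1 = (-1, 2, 0, 1, -2)ᵀ
v_2 = (1, 0, 0, 0, 0)ᵀ

Let N = A − (1)·I. We want v_2 with N^2 v_2 = 0 but N^1 v_2 ≠ 0; then v_{j-1} := N · v_j for j = 2, …, 2.

Pick v_2 = (1, 0, 0, 0, 0)ᵀ.
Then v_1 = N · v_2 = (-1, 2, 0, 1, -2)ᵀ.

Sanity check: (A − (1)·I) v_1 = (0, 0, 0, 0, 0)ᵀ = 0. ✓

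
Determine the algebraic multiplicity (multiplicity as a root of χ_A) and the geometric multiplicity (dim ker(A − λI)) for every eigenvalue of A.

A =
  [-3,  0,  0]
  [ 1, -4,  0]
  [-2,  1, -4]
λ = -4: alg = 2, geom = 1; λ = -3: alg = 1, geom = 1

Step 1 — factor the characteristic polynomial to read off the algebraic multiplicities:
  χ_A(x) = (x + 3)*(x + 4)^2

Step 2 — compute geometric multiplicities via the rank-nullity identity g(λ) = n − rank(A − λI):
  rank(A − (-4)·I) = 2, so dim ker(A − (-4)·I) = n − 2 = 1
  rank(A − (-3)·I) = 2, so dim ker(A − (-3)·I) = n − 2 = 1

Summary:
  λ = -4: algebraic multiplicity = 2, geometric multiplicity = 1
  λ = -3: algebraic multiplicity = 1, geometric multiplicity = 1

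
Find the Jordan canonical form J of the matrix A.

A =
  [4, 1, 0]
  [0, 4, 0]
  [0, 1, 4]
J_2(4) ⊕ J_1(4)

The characteristic polynomial is
  det(x·I − A) = x^3 - 12*x^2 + 48*x - 64 = (x - 4)^3

Eigenvalues and multiplicities (the geometric multiplicity of λ is n − rank(A − λI), which equals the number of Jordan blocks for λ):
  λ = 4: algebraic multiplicity = 3, geometric multiplicity = 2

Determining the block sizes for each eigenvalue:
  λ = 4: 2 blocks summing to 3 forces exactly one block of size 2 and the rest size 1 → block sizes [2, 1]

Assembling the blocks gives a Jordan form
J =
  [4, 1, 0]
  [0, 4, 0]
  [0, 0, 4]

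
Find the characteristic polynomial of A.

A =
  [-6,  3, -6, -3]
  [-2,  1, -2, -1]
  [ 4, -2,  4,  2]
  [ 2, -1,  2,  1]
x^4

Expanding det(x·I − A) (e.g. by cofactor expansion or by noting that A is similar to its Jordan form J, which has the same characteristic polynomial as A) gives
  χ_A(x) = x^4
which factors as x^4. The eigenvalues (with algebraic multiplicities) are λ = 0 with multiplicity 4.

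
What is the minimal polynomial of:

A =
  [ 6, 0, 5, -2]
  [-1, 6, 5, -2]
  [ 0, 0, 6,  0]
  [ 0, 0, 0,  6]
x^3 - 18*x^2 + 108*x - 216

The characteristic polynomial is χ_A(x) = (x - 6)^4, so the eigenvalues are known. The minimal polynomial is
  m_A(x) = Π_λ (x − λ)^{k_λ}
where k_λ is the size of the *largest* Jordan block for λ (equivalently, the smallest k with (A − λI)^k v = 0 for every generalised eigenvector v of λ).

  λ = 6: largest Jordan block has size 3, contributing (x − 6)^3

So m_A(x) = (x - 6)^3 = x^3 - 18*x^2 + 108*x - 216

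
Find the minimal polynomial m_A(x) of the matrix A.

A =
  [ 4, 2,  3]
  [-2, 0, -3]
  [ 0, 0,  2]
x^2 - 4*x + 4

The characteristic polynomial is χ_A(x) = (x - 2)^3, so the eigenvalues are known. The minimal polynomial is
  m_A(x) = Π_λ (x − λ)^{k_λ}
where k_λ is the size of the *largest* Jordan block for λ (equivalently, the smallest k with (A − λI)^k v = 0 for every generalised eigenvector v of λ).

  λ = 2: largest Jordan block has size 2, contributing (x − 2)^2

So m_A(x) = (x - 2)^2 = x^2 - 4*x + 4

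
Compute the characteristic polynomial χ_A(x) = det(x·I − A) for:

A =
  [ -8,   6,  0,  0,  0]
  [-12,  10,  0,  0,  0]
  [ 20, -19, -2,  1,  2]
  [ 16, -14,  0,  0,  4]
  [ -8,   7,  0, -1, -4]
x^5 + 4*x^4 - 8*x^3 - 64*x^2 - 112*x - 64

Expanding det(x·I − A) (e.g. by cofactor expansion or by noting that A is similar to its Jordan form J, which has the same characteristic polynomial as A) gives
  χ_A(x) = x^5 + 4*x^4 - 8*x^3 - 64*x^2 - 112*x - 64
which factors as (x - 4)*(x + 2)^4. The eigenvalues (with algebraic multiplicities) are λ = -2 with multiplicity 4, λ = 4 with multiplicity 1.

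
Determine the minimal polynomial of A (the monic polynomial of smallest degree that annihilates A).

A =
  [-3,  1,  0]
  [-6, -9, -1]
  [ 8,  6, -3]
x^3 + 15*x^2 + 75*x + 125

The characteristic polynomial is χ_A(x) = (x + 5)^3, so the eigenvalues are known. The minimal polynomial is
  m_A(x) = Π_λ (x − λ)^{k_λ}
where k_λ is the size of the *largest* Jordan block for λ (equivalently, the smallest k with (A − λI)^k v = 0 for every generalised eigenvector v of λ).

  λ = -5: largest Jordan block has size 3, contributing (x + 5)^3

So m_A(x) = (x + 5)^3 = x^3 + 15*x^2 + 75*x + 125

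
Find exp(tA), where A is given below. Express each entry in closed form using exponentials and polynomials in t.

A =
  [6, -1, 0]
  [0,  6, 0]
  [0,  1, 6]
e^{tA} =
  [exp(6*t), -t*exp(6*t), 0]
  [0, exp(6*t), 0]
  [0, t*exp(6*t), exp(6*t)]

Strategy: write A = P · J · P⁻¹ where J is a Jordan canonical form, so e^{tA} = P · e^{tJ} · P⁻¹, and e^{tJ} can be computed block-by-block.

A has Jordan form
J =
  [6, 1, 0]
  [0, 6, 0]
  [0, 0, 6]
(up to reordering of blocks).

Per-block formulas:
  For a 2×2 Jordan block J_2(6): exp(t · J_2(6)) = e^(6t)·(I + t·N), where N is the 2×2 nilpotent shift.
  For a 1×1 block at λ = 6: exp(t · [6]) = [e^(6t)].

After assembling e^{tJ} and conjugating by P, we get:

e^{tA} =
  [exp(6*t), -t*exp(6*t), 0]
  [0, exp(6*t), 0]
  [0, t*exp(6*t), exp(6*t)]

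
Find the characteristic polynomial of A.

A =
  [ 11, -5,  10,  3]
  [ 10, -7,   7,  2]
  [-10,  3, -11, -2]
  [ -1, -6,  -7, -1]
x^4 + 8*x^3 + 16*x^2

Expanding det(x·I − A) (e.g. by cofactor expansion or by noting that A is similar to its Jordan form J, which has the same characteristic polynomial as A) gives
  χ_A(x) = x^4 + 8*x^3 + 16*x^2
which factors as x^2*(x + 4)^2. The eigenvalues (with algebraic multiplicities) are λ = -4 with multiplicity 2, λ = 0 with multiplicity 2.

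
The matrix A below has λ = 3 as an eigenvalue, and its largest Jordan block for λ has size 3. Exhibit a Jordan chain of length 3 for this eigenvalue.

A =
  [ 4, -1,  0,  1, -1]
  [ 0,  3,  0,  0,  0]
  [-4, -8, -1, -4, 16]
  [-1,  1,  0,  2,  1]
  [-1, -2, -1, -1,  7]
A Jordan chain for λ = 3 of length 3:
v_1 = (1, 0, 0, -1, 0)ᵀ
v_2 = (1, 0, -4, -1, -1)ᵀ
v_3 = (1, 0, 0, 0, 0)ᵀ

Let N = A − (3)·I. We want v_3 with N^3 v_3 = 0 but N^2 v_3 ≠ 0; then v_{j-1} := N · v_j for j = 3, …, 2.

Pick v_3 = (1, 0, 0, 0, 0)ᵀ.
Then v_2 = N · v_3 = (1, 0, -4, -1, -1)ᵀ.
Then v_1 = N · v_2 = (1, 0, 0, -1, 0)ᵀ.

Sanity check: (A − (3)·I) v_1 = (0, 0, 0, 0, 0)ᵀ = 0. ✓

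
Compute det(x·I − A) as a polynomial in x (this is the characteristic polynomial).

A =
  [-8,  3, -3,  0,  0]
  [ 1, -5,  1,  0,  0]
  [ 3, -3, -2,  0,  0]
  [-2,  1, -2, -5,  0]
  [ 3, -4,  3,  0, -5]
x^5 + 25*x^4 + 250*x^3 + 1250*x^2 + 3125*x + 3125

Expanding det(x·I − A) (e.g. by cofactor expansion or by noting that A is similar to its Jordan form J, which has the same characteristic polynomial as A) gives
  χ_A(x) = x^5 + 25*x^4 + 250*x^3 + 1250*x^2 + 3125*x + 3125
which factors as (x + 5)^5. The eigenvalues (with algebraic multiplicities) are λ = -5 with multiplicity 5.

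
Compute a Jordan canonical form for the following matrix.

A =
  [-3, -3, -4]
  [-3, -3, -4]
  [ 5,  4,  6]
J_3(0)

The characteristic polynomial is
  det(x·I − A) = x^3

Eigenvalues and multiplicities (the geometric multiplicity of λ is n − rank(A − λI), which equals the number of Jordan blocks for λ):
  λ = 0: algebraic multiplicity = 3, geometric multiplicity = 1

Determining the block sizes for each eigenvalue:
  λ = 0: one block (gm = 1), so the single block has size am = 3 → block sizes [3]

Assembling the blocks gives a Jordan form
J =
  [0, 1, 0]
  [0, 0, 1]
  [0, 0, 0]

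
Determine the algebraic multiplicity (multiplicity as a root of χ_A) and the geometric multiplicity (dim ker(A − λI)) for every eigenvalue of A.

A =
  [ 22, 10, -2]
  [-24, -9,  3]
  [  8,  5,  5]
λ = 6: alg = 3, geom = 2

Step 1 — factor the characteristic polynomial to read off the algebraic multiplicities:
  χ_A(x) = (x - 6)^3

Step 2 — compute geometric multiplicities via the rank-nullity identity g(λ) = n − rank(A − λI):
  rank(A − (6)·I) = 1, so dim ker(A − (6)·I) = n − 1 = 2

Summary:
  λ = 6: algebraic multiplicity = 3, geometric multiplicity = 2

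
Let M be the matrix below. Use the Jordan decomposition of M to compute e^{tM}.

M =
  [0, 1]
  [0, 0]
e^{tM} =
  [1, t]
  [0, 1]

Strategy: write M = P · J · P⁻¹ where J is a Jordan canonical form, so e^{tM} = P · e^{tJ} · P⁻¹, and e^{tJ} can be computed block-by-block.

M has Jordan form
J =
  [0, 1]
  [0, 0]
(up to reordering of blocks).

Per-block formulas:
  For a 2×2 Jordan block J_2(0): exp(t · J_2(0)) = e^(0t)·(I + t·N), where N is the 2×2 nilpotent shift.

After assembling e^{tJ} and conjugating by P, we get:

e^{tM} =
  [1, t]
  [0, 1]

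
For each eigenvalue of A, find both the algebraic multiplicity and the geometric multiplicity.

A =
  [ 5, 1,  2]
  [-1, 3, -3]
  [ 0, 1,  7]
λ = 5: alg = 3, geom = 1

Step 1 — factor the characteristic polynomial to read off the algebraic multiplicities:
  χ_A(x) = (x - 5)^3

Step 2 — compute geometric multiplicities via the rank-nullity identity g(λ) = n − rank(A − λI):
  rank(A − (5)·I) = 2, so dim ker(A − (5)·I) = n − 2 = 1

Summary:
  λ = 5: algebraic multiplicity = 3, geometric multiplicity = 1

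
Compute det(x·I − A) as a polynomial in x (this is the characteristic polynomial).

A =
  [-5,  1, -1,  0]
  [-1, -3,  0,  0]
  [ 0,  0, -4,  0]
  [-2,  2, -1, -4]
x^4 + 16*x^3 + 96*x^2 + 256*x + 256

Expanding det(x·I − A) (e.g. by cofactor expansion or by noting that A is similar to its Jordan form J, which has the same characteristic polynomial as A) gives
  χ_A(x) = x^4 + 16*x^3 + 96*x^2 + 256*x + 256
which factors as (x + 4)^4. The eigenvalues (with algebraic multiplicities) are λ = -4 with multiplicity 4.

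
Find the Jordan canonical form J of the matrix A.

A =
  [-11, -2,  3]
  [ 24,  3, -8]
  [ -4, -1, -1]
J_3(-3)

The characteristic polynomial is
  det(x·I − A) = x^3 + 9*x^2 + 27*x + 27 = (x + 3)^3

Eigenvalues and multiplicities (the geometric multiplicity of λ is n − rank(A − λI), which equals the number of Jordan blocks for λ):
  λ = -3: algebraic multiplicity = 3, geometric multiplicity = 1

Determining the block sizes for each eigenvalue:
  λ = -3: one block (gm = 1), so the single block has size am = 3 → block sizes [3]

Assembling the blocks gives a Jordan form
J =
  [-3,  1,  0]
  [ 0, -3,  1]
  [ 0,  0, -3]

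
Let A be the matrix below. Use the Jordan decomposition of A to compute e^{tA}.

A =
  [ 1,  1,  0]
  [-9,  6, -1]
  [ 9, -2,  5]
e^{tA} =
  [-3*t*exp(4*t) + exp(4*t), -t^2*exp(4*t)/2 + t*exp(4*t), -t^2*exp(4*t)/2]
  [-9*t*exp(4*t), -3*t^2*exp(4*t)/2 + 2*t*exp(4*t) + exp(4*t), -3*t^2*exp(4*t)/2 - t*exp(4*t)]
  [9*t*exp(4*t), 3*t^2*exp(4*t)/2 - 2*t*exp(4*t), 3*t^2*exp(4*t)/2 + t*exp(4*t) + exp(4*t)]

Strategy: write A = P · J · P⁻¹ where J is a Jordan canonical form, so e^{tA} = P · e^{tJ} · P⁻¹, and e^{tJ} can be computed block-by-block.

A has Jordan form
J =
  [4, 1, 0]
  [0, 4, 1]
  [0, 0, 4]
(up to reordering of blocks).

Per-block formulas:
  For a 3×3 Jordan block J_3(4): exp(t · J_3(4)) = e^(4t)·(I + t·N + (t^2/2)·N^2), where N is the 3×3 nilpotent shift.

After assembling e^{tJ} and conjugating by P, we get:

e^{tA} =
  [-3*t*exp(4*t) + exp(4*t), -t^2*exp(4*t)/2 + t*exp(4*t), -t^2*exp(4*t)/2]
  [-9*t*exp(4*t), -3*t^2*exp(4*t)/2 + 2*t*exp(4*t) + exp(4*t), -3*t^2*exp(4*t)/2 - t*exp(4*t)]
  [9*t*exp(4*t), 3*t^2*exp(4*t)/2 - 2*t*exp(4*t), 3*t^2*exp(4*t)/2 + t*exp(4*t) + exp(4*t)]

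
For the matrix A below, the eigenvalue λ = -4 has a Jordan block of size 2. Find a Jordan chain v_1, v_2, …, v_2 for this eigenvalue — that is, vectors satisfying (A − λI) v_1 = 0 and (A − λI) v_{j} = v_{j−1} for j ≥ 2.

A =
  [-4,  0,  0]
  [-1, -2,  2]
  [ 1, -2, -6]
A Jordan chain for λ = -4 of length 2:
v_1 = (0, -1, 1)ᵀ
v_2 = (1, 0, 0)ᵀ

Let N = A − (-4)·I. We want v_2 with N^2 v_2 = 0 but N^1 v_2 ≠ 0; then v_{j-1} := N · v_j for j = 2, …, 2.

Pick v_2 = (1, 0, 0)ᵀ.
Then v_1 = N · v_2 = (0, -1, 1)ᵀ.

Sanity check: (A − (-4)·I) v_1 = (0, 0, 0)ᵀ = 0. ✓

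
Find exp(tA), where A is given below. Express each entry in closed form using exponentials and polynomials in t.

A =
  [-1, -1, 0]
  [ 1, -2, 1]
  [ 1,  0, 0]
e^{tA} =
  [-t^2*exp(-t)/2 + exp(-t), t^2*exp(-t)/2 - t*exp(-t), -t^2*exp(-t)/2]
  [t*exp(-t), -t*exp(-t) + exp(-t), t*exp(-t)]
  [t^2*exp(-t)/2 + t*exp(-t), -t^2*exp(-t)/2, t^2*exp(-t)/2 + t*exp(-t) + exp(-t)]

Strategy: write A = P · J · P⁻¹ where J is a Jordan canonical form, so e^{tA} = P · e^{tJ} · P⁻¹, and e^{tJ} can be computed block-by-block.

A has Jordan form
J =
  [-1,  1,  0]
  [ 0, -1,  1]
  [ 0,  0, -1]
(up to reordering of blocks).

Per-block formulas:
  For a 3×3 Jordan block J_3(-1): exp(t · J_3(-1)) = e^(-1t)·(I + t·N + (t^2/2)·N^2), where N is the 3×3 nilpotent shift.

After assembling e^{tJ} and conjugating by P, we get:

e^{tA} =
  [-t^2*exp(-t)/2 + exp(-t), t^2*exp(-t)/2 - t*exp(-t), -t^2*exp(-t)/2]
  [t*exp(-t), -t*exp(-t) + exp(-t), t*exp(-t)]
  [t^2*exp(-t)/2 + t*exp(-t), -t^2*exp(-t)/2, t^2*exp(-t)/2 + t*exp(-t) + exp(-t)]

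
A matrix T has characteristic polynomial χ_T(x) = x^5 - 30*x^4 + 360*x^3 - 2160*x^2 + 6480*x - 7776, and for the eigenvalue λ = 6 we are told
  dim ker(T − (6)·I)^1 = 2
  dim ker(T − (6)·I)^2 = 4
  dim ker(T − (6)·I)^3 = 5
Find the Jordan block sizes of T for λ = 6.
Block sizes for λ = 6: [3, 2]

From the dimensions of kernels of powers, the number of Jordan blocks of size at least j is d_j − d_{j−1} where d_j = dim ker(N^j) (with d_0 = 0). Computing the differences gives [2, 2, 1].
The number of blocks of size exactly k is (#blocks of size ≥ k) − (#blocks of size ≥ k + 1), so the partition is: 1 block(s) of size 2, 1 block(s) of size 3.
In nonincreasing order the block sizes are [3, 2].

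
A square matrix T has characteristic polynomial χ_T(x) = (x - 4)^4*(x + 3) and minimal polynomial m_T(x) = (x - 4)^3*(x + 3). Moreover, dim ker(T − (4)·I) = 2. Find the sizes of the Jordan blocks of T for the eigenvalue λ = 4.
Block sizes for λ = 4: [3, 1]

Step 1 — from the characteristic polynomial, algebraic multiplicity of λ = 4 is 4. From dim ker(T − (4)·I) = 2, there are exactly 2 Jordan blocks for λ = 4.
Step 2 — from the minimal polynomial, the factor (x − 4)^3 tells us the largest block for λ = 4 has size 3.
Step 3 — with total size 4, 2 blocks, and largest block 3, the block sizes (in nonincreasing order) are [3, 1].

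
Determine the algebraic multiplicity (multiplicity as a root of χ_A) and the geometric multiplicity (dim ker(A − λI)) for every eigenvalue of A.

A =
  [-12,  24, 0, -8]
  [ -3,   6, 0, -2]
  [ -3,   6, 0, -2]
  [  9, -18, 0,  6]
λ = 0: alg = 4, geom = 3

Step 1 — factor the characteristic polynomial to read off the algebraic multiplicities:
  χ_A(x) = x^4

Step 2 — compute geometric multiplicities via the rank-nullity identity g(λ) = n − rank(A − λI):
  rank(A − (0)·I) = 1, so dim ker(A − (0)·I) = n − 1 = 3

Summary:
  λ = 0: algebraic multiplicity = 4, geometric multiplicity = 3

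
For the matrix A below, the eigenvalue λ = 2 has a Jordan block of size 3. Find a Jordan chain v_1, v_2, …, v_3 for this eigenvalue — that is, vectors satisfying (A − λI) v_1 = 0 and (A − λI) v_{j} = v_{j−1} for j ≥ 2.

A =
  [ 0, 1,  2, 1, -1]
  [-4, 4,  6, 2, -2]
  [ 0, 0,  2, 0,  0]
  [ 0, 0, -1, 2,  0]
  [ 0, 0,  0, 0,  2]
A Jordan chain for λ = 2 of length 3:
v_1 = (1, 2, 0, 0, 0)ᵀ
v_2 = (2, 6, 0, -1, 0)ᵀ
v_3 = (0, 0, 1, 0, 0)ᵀ

Let N = A − (2)·I. We want v_3 with N^3 v_3 = 0 but N^2 v_3 ≠ 0; then v_{j-1} := N · v_j for j = 3, …, 2.

Pick v_3 = (0, 0, 1, 0, 0)ᵀ.
Then v_2 = N · v_3 = (2, 6, 0, -1, 0)ᵀ.
Then v_1 = N · v_2 = (1, 2, 0, 0, 0)ᵀ.

Sanity check: (A − (2)·I) v_1 = (0, 0, 0, 0, 0)ᵀ = 0. ✓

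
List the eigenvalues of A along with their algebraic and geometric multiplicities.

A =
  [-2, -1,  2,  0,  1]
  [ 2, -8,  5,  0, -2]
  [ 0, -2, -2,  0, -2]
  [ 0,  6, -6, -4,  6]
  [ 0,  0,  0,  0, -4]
λ = -4: alg = 5, geom = 3

Step 1 — factor the characteristic polynomial to read off the algebraic multiplicities:
  χ_A(x) = (x + 4)^5

Step 2 — compute geometric multiplicities via the rank-nullity identity g(λ) = n − rank(A − λI):
  rank(A − (-4)·I) = 2, so dim ker(A − (-4)·I) = n − 2 = 3

Summary:
  λ = -4: algebraic multiplicity = 5, geometric multiplicity = 3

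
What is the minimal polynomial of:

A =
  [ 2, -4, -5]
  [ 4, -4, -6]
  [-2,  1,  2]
x^3

The characteristic polynomial is χ_A(x) = x^3, so the eigenvalues are known. The minimal polynomial is
  m_A(x) = Π_λ (x − λ)^{k_λ}
where k_λ is the size of the *largest* Jordan block for λ (equivalently, the smallest k with (A − λI)^k v = 0 for every generalised eigenvector v of λ).

  λ = 0: largest Jordan block has size 3, contributing (x − 0)^3

So m_A(x) = x^3 = x^3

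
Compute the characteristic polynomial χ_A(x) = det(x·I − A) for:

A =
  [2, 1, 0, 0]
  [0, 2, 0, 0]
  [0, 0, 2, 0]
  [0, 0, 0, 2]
x^4 - 8*x^3 + 24*x^2 - 32*x + 16

Expanding det(x·I − A) (e.g. by cofactor expansion or by noting that A is similar to its Jordan form J, which has the same characteristic polynomial as A) gives
  χ_A(x) = x^4 - 8*x^3 + 24*x^2 - 32*x + 16
which factors as (x - 2)^4. The eigenvalues (with algebraic multiplicities) are λ = 2 with multiplicity 4.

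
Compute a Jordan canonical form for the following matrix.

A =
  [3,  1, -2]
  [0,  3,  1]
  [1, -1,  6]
J_3(4)

The characteristic polynomial is
  det(x·I − A) = x^3 - 12*x^2 + 48*x - 64 = (x - 4)^3

Eigenvalues and multiplicities (the geometric multiplicity of λ is n − rank(A − λI), which equals the number of Jordan blocks for λ):
  λ = 4: algebraic multiplicity = 3, geometric multiplicity = 1

Determining the block sizes for each eigenvalue:
  λ = 4: one block (gm = 1), so the single block has size am = 3 → block sizes [3]

Assembling the blocks gives a Jordan form
J =
  [4, 1, 0]
  [0, 4, 1]
  [0, 0, 4]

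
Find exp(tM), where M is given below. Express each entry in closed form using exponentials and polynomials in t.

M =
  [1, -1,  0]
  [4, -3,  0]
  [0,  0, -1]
e^{tM} =
  [2*t*exp(-t) + exp(-t), -t*exp(-t), 0]
  [4*t*exp(-t), -2*t*exp(-t) + exp(-t), 0]
  [0, 0, exp(-t)]

Strategy: write M = P · J · P⁻¹ where J is a Jordan canonical form, so e^{tM} = P · e^{tJ} · P⁻¹, and e^{tJ} can be computed block-by-block.

M has Jordan form
J =
  [-1,  1,  0]
  [ 0, -1,  0]
  [ 0,  0, -1]
(up to reordering of blocks).

Per-block formulas:
  For a 1×1 block at λ = -1: exp(t · [-1]) = [e^(-1t)].
  For a 2×2 Jordan block J_2(-1): exp(t · J_2(-1)) = e^(-1t)·(I + t·N), where N is the 2×2 nilpotent shift.

After assembling e^{tJ} and conjugating by P, we get:

e^{tM} =
  [2*t*exp(-t) + exp(-t), -t*exp(-t), 0]
  [4*t*exp(-t), -2*t*exp(-t) + exp(-t), 0]
  [0, 0, exp(-t)]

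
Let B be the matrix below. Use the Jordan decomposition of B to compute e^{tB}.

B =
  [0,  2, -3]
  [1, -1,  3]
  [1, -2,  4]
e^{tB} =
  [-t*exp(t) + exp(t), 2*t*exp(t), -3*t*exp(t)]
  [t*exp(t), -2*t*exp(t) + exp(t), 3*t*exp(t)]
  [t*exp(t), -2*t*exp(t), 3*t*exp(t) + exp(t)]

Strategy: write B = P · J · P⁻¹ where J is a Jordan canonical form, so e^{tB} = P · e^{tJ} · P⁻¹, and e^{tJ} can be computed block-by-block.

B has Jordan form
J =
  [1, 1, 0]
  [0, 1, 0]
  [0, 0, 1]
(up to reordering of blocks).

Per-block formulas:
  For a 2×2 Jordan block J_2(1): exp(t · J_2(1)) = e^(1t)·(I + t·N), where N is the 2×2 nilpotent shift.
  For a 1×1 block at λ = 1: exp(t · [1]) = [e^(1t)].

After assembling e^{tJ} and conjugating by P, we get:

e^{tB} =
  [-t*exp(t) + exp(t), 2*t*exp(t), -3*t*exp(t)]
  [t*exp(t), -2*t*exp(t) + exp(t), 3*t*exp(t)]
  [t*exp(t), -2*t*exp(t), 3*t*exp(t) + exp(t)]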